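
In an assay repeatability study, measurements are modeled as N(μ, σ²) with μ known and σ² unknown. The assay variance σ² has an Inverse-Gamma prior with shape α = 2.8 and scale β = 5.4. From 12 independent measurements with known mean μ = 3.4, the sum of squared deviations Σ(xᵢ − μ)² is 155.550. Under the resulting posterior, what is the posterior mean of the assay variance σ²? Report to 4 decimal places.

10.6635

With known mean μ and an Inverse-Gamma(α, β) prior on σ², the Normal likelihood is conjugate: posterior is Inv-Gamma(α + n/2, β + Σ(xᵢ−μ)²/2).
Posterior: Inv-Gamma(2.8 + 12/2, 5.4 + 155.550/2) = Inv-Gamma(8.80, 83.1750).
E[σ²|data] = β/(α−1) = 83.1750/7.80 = 10.6635.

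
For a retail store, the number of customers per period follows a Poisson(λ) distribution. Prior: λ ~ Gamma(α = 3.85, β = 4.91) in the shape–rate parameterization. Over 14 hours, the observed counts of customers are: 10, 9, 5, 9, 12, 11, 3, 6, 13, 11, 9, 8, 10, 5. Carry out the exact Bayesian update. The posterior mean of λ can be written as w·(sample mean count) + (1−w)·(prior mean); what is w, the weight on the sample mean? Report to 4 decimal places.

With a Gamma(shape α, rate β) prior, the Poisson likelihood is conjugate: the posterior is Gamma(α + ΣXᵢ, β + n).
Posterior mean = (α₀+S)/(β₀+n) = [n/(β₀+n)]·(S/n) + [β₀/(β₀+n)]·(α₀/β₀), so only n and β₀ enter the weight.
Weight on data w = n/(β₀+n) = 14/(4.91+14) = 14/18.91 = 0.7403.

0.7403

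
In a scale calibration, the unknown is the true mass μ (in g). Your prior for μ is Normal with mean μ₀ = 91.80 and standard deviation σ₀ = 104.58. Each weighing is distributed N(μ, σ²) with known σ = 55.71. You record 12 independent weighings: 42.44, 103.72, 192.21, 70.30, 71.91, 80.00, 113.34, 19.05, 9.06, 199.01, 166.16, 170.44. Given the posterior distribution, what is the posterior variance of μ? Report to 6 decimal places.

For Normal data with known variance σ², a Normal(μ₀, σ₀²) prior on μ is conjugate. Posterior precision = 1/σ₀² + n/σ²; posterior mean is the precision-weighted average of μ₀ and x̄.
σ₀² = 104.58² = 10936.9764, σ² = 55.71² = 3103.6041; σ² + n·σ₀² = 3103.6041 + 12·10936.9764 = 134347.3209.
Posterior precision = 1/σ₀² + n/σ² = 1/10936.9764 + 12/3103.6041 = (σ² + n·σ₀²)/(σ₀²σ²) = 134347.3209/(10936.9764·3103.6041); posterior variance σₙ² = σ₀²σ²/(σ² + n·σ₀²) = 10936.9764·3103.6041/134347.3209 = 252.658889.

252.658889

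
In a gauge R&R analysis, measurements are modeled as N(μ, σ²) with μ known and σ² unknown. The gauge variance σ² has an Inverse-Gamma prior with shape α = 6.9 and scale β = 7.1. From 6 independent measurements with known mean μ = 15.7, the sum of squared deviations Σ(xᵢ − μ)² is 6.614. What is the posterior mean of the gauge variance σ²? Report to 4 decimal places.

With known mean μ and an Inverse-Gamma(α, β) prior on σ², the Normal likelihood is conjugate: posterior is Inv-Gamma(α + n/2, β + Σ(xᵢ−μ)²/2).
Posterior: Inv-Gamma(6.9 + 6/2, 7.1 + 6.614/2) = Inv-Gamma(9.90, 10.4070).
E[σ²|data] = β/(α−1) = 10.4070/8.90 = 1.1693.

1.1693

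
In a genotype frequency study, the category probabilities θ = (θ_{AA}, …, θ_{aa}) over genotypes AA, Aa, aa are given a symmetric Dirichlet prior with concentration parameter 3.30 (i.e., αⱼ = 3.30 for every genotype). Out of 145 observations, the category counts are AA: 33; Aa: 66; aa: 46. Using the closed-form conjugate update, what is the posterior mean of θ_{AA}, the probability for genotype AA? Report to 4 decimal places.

0.2343

The Dirichlet prior is conjugate to the Multinomial likelihood: each posterior αⱼ = prior αⱼ + observed count nⱼ.
Posterior concentration: (36.30, 69.30, 49.30), total = 154.90.
E[θ_{AA}|data] = α_{AA}/Σα = 36.30/154.90 = 0.2343.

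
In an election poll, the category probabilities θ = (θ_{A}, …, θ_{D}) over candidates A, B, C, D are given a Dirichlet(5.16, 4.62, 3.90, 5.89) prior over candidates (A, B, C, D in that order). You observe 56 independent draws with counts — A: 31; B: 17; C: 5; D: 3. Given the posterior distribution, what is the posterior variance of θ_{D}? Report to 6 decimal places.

0.001356

The Dirichlet prior is conjugate to the Multinomial likelihood: each posterior αⱼ = prior αⱼ + observed count nⱼ.
Posterior concentration: (36.16, 21.62, 8.90, 8.89), total = 75.57.
Var[θ_j] = α_j(Σα−α_j)/((Σα)²(Σα+1)) = 8.89·66.68/(75.57²·76.57) = 0.001356.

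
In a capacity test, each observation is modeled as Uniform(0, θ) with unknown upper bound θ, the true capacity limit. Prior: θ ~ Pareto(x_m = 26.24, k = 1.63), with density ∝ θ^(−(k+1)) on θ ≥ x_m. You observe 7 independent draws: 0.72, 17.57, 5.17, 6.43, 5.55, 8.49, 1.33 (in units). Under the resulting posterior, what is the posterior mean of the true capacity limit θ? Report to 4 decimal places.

A Pareto(scale x_m, shape k) prior on the upper bound θ of Uniform(0, θ) is conjugate: posterior is Pareto(max(x_m, max xᵢ), k + n).
Sample maximum = 17.57; prior scale x_m = 26.24 → posterior scale = max = 26.24.
Posterior shape = 1.63 + 7 = 8.63.
E[θ|data] = k·x_m/(k−1) = 8.63·26.24/7.63 = 29.6791.

29.6791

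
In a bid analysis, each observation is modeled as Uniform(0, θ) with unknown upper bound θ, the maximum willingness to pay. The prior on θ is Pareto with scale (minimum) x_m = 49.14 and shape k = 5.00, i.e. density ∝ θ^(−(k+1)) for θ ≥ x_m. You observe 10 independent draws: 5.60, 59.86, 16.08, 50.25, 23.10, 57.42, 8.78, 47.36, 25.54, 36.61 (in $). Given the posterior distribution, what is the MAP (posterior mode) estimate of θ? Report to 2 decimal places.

59.86

A Pareto(scale x_m, shape k) prior on the upper bound θ of Uniform(0, θ) is conjugate: posterior is Pareto(max(x_m, max xᵢ), k + n).
Sample maximum = 59.86; prior scale x_m = 49.14 → posterior scale = max = 59.86.
Posterior shape = 5.00 + 10 = 15.00.
The Pareto density is decreasing on [x_m, ∞), so the mode is x_m = 59.86.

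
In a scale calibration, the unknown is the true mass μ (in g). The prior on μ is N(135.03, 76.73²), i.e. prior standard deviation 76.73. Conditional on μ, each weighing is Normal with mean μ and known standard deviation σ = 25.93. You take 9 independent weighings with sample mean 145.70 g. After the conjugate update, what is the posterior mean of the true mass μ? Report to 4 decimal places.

For Normal data with known variance σ², a Normal(μ₀, σ₀²) prior on μ is conjugate. Posterior precision = 1/σ₀² + n/σ²; posterior mean is the precision-weighted average of μ₀ and x̄.
n·x̄ = 9·145.70 = 1311.3.
σ₀² = 76.73² = 5887.4929, σ² = 25.93² = 672.3649; σ² + n·σ₀² = 672.3649 + 9·5887.4929 = 53659.801.
Posterior mean = (μ₀/σ₀² + n·x̄/σ²)/(1/σ₀² + n/σ²) = (σ²·μ₀ + σ₀²·n·x̄)/(σ² + n·σ₀²) = (672.3649·135.03 + 5887.4929·1311.3)/53659.801 = 7811058.872217/53659.801 = 145.5663.

145.5663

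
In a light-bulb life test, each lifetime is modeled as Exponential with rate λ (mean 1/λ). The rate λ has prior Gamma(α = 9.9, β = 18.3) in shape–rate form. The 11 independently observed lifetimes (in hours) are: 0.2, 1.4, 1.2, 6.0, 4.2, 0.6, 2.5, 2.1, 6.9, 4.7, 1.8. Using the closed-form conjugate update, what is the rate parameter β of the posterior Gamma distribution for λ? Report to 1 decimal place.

49.9

With a Gamma(shape α, rate β) prior on the exponential rate λ, the posterior after n observations with total T = Σxᵢ is Gamma(α+n, β+T).
Sum of observations T = 31.6 hours; n = 11.
Posterior: Gamma(9.9+11, 18.3+31.6) = Gamma(20.9, 49.9).
Posterior β = 49.9.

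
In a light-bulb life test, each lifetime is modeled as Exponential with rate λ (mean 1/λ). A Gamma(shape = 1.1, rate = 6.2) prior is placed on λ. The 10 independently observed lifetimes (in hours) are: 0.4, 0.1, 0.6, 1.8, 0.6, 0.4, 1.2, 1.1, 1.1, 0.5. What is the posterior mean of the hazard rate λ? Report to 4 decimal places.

With a Gamma(shape α, rate β) prior on the exponential rate λ, the posterior after n observations with total T = Σxᵢ is Gamma(α+n, β+T).
Sum of observations T = 7.8 hours; n = 10.
Posterior: Gamma(1.1+10, 6.2+7.8) = Gamma(11.1, 14.0).
Posterior mean of λ = α/β = 11.1/14.0 = 0.7929.

0.7929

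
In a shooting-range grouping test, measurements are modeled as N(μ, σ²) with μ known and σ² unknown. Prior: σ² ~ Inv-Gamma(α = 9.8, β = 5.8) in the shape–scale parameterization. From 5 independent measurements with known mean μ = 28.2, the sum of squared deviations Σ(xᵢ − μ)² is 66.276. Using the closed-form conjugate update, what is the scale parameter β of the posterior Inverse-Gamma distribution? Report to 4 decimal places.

With known mean μ and an Inverse-Gamma(α, β) prior on σ², the Normal likelihood is conjugate: posterior is Inv-Gamma(α + n/2, β + Σ(xᵢ−μ)²/2).
Posterior: Inv-Gamma(9.8 + 5/2, 5.8 + 66.276/2) = Inv-Gamma(12.30, 38.9380).
Posterior β = 38.9380.

38.9380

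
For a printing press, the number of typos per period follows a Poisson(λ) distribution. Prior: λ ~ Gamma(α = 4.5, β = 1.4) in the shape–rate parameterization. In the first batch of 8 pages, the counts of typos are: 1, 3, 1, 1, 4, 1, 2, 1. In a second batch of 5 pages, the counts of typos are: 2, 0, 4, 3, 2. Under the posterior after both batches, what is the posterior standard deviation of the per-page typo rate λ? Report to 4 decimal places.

With a Gamma(shape α, rate β) prior, the Poisson likelihood is conjugate: the posterior is Gamma(α + ΣXᵢ, β + n).
Batch 1: sum of counts S = 14 over n = 8 pages.
After batch 1: Gamma(α+S, β+n) = Gamma(4.5+14, 1.4+8) = Gamma(18.5, 9.4).
Batch 2: sum of counts S = 11 over n = 5 pages.
After batch 2: Gamma(α+S, β+n) = Gamma(18.5+11, 9.4+5) = Gamma(29.5, 14.4).
SD = √α/β = √29.5/14.4 = 0.3772.

0.3772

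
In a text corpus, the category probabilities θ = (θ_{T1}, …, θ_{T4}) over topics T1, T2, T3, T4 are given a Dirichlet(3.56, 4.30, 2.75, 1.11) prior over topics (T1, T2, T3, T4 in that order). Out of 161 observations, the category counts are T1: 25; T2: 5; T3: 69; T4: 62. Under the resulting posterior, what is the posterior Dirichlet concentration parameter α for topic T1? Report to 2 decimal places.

28.56

The Dirichlet prior is conjugate to the Multinomial likelihood: each posterior αⱼ = prior αⱼ + observed count nⱼ.
Posterior concentration: (28.56, 9.30, 71.75, 63.11), total = 172.72.
α_{T1} = 3.56 + 25 = 28.56.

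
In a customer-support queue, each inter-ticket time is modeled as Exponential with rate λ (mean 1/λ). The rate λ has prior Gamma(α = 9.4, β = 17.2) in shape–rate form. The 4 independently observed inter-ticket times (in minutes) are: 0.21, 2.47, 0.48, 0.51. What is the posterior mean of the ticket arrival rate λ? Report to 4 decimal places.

With a Gamma(shape α, rate β) prior on the exponential rate λ, the posterior after n observations with total T = Σxᵢ is Gamma(α+n, β+T).
Sum of observations T = 3.67 minutes; n = 4.
Posterior: Gamma(9.4+4, 17.2+3.67) = Gamma(13.4, 20.87).
Posterior mean of λ = α/β = 13.4/20.87 = 0.6421.

0.6421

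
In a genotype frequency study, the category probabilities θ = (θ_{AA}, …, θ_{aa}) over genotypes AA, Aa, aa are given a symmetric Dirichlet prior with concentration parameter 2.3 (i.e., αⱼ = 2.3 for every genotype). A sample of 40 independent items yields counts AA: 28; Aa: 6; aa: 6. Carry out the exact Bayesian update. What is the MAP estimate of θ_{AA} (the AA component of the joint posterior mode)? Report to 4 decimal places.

The Dirichlet prior is conjugate to the Multinomial likelihood: each posterior αⱼ = prior αⱼ + observed count nⱼ.
Posterior concentration: (30.3, 8.3, 8.3), total = 46.9.
Joint mode component: (α_{AA}−1)/(Σα−K) = 29.3/43.9 = 0.6674.

0.6674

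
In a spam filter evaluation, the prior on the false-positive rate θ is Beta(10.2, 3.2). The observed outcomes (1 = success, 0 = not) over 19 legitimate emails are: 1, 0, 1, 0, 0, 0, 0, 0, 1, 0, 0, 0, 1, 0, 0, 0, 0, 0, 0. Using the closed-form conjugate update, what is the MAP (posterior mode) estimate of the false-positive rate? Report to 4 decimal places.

0.4342

The Beta prior is conjugate to a Binomial/Bernoulli likelihood; the update adds successes to α and failures to β.
Posterior: Beta(α+k, β+n−k) = Beta(10.2+4, 3.2+15) = Beta(14.2, 18.2).
Mode of Beta(a,b) for a,b>1 is (a−1)/(a+b−2) = 13.2/30.4 = 0.4342.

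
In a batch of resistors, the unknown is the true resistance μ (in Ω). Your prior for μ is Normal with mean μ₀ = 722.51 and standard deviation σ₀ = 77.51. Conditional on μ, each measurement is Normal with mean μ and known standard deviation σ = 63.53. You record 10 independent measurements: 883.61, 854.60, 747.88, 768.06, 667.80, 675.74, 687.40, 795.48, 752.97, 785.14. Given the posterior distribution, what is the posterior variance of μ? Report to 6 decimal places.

For Normal data with known variance σ², a Normal(μ₀, σ₀²) prior on μ is conjugate. Posterior precision = 1/σ₀² + n/σ²; posterior mean is the precision-weighted average of μ₀ and x̄.
σ₀² = 77.51² = 6007.8001, σ² = 63.53² = 4036.0609; σ² + n·σ₀² = 4036.0609 + 10·6007.8001 = 64114.0619.
Posterior precision = 1/σ₀² + n/σ² = 1/6007.8001 + 10/4036.0609 = (σ² + n·σ₀²)/(σ₀²σ²) = 64114.0619/(6007.8001·4036.0609); posterior variance σₙ² = σ₀²σ²/(σ² + n·σ₀²) = 6007.8001·4036.0609/64114.0619 = 378.198579.

378.198579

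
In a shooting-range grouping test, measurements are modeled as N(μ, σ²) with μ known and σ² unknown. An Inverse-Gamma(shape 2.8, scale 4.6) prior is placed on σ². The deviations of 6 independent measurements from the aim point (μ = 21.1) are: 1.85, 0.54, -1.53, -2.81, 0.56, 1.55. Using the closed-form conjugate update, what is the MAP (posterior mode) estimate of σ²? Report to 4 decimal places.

With known mean μ and an Inverse-Gamma(α, β) prior on σ², the Normal likelihood is conjugate: posterior is Inv-Gamma(α + n/2, β + Σ(xᵢ−μ)²/2).
Σ(xᵢ−μ)² = (1.85)² + (0.54)² + (-1.53)² + (-2.81)² + (0.56)² + (1.55)² = 16.6672.
Posterior: Inv-Gamma(2.8 + 6/2, 4.6 + 16.6672/2) = Inv-Gamma(5.80, 12.93360).
Mode = β/(α+1) = 12.93360/6.80 = 1.9020.

1.9020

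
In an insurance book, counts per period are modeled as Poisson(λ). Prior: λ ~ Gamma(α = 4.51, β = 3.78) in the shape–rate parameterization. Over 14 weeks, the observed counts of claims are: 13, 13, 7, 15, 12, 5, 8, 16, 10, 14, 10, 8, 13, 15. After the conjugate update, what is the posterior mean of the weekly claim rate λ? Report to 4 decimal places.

With a Gamma(shape α, rate β) prior, the Poisson likelihood is conjugate: the posterior is Gamma(α + ΣXᵢ, β + n).
Sum of counts S = 159 over n = 14 weeks.
Posterior: Gamma(α+S, β+n) = Gamma(4.51+159, 3.78+14) = Gamma(163.51, 17.78).
Posterior mean = α/β = 163.51/17.78 = 9.1963.

9.1963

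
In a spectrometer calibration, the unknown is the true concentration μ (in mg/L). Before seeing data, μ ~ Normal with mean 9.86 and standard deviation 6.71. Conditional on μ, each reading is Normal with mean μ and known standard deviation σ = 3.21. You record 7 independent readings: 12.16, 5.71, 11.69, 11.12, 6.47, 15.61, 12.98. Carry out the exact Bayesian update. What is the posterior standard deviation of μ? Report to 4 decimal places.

1.1939

For Normal data with known variance σ², a Normal(μ₀, σ₀²) prior on μ is conjugate. Posterior precision = 1/σ₀² + n/σ²; posterior mean is the precision-weighted average of μ₀ and x̄.
σ₀² = 6.71² = 45.0241, σ² = 3.21² = 10.3041; σ² + n·σ₀² = 10.3041 + 7·45.0241 = 325.4728.
Posterior precision = 1/σ₀² + n/σ² = 1/45.0241 + 7/10.3041 = (σ² + n·σ₀²)/(σ₀²σ²) = 325.4728/(45.0241·10.3041); posterior variance σₙ² = σ₀²σ²/(σ² + n·σ₀²) = 45.0241·10.3041/325.4728 = 1.425412.
Posterior SD = √σₙ² = √(45.0241·10.3041/325.4728) = 1.1939.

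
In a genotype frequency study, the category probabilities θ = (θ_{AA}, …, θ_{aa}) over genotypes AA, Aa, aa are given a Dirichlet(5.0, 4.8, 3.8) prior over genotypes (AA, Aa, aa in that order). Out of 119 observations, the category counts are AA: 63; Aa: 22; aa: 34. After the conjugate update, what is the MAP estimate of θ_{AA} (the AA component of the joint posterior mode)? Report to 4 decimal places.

0.5170

The Dirichlet prior is conjugate to the Multinomial likelihood: each posterior αⱼ = prior αⱼ + observed count nⱼ.
Posterior concentration: (68.0, 26.8, 37.8), total = 132.6.
Joint mode component: (α_{AA}−1)/(Σα−K) = 67.0/129.6 = 0.5170.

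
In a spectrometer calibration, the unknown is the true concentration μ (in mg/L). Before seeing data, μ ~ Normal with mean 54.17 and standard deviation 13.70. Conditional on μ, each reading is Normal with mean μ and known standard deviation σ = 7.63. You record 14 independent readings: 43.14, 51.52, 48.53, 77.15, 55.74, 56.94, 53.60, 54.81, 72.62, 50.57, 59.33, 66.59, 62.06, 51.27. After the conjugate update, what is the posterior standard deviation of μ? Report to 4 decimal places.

2.0170

For Normal data with known variance σ², a Normal(μ₀, σ₀²) prior on μ is conjugate. Posterior precision = 1/σ₀² + n/σ²; posterior mean is the precision-weighted average of μ₀ and x̄.
σ₀² = 13.70² = 187.69, σ² = 7.63² = 58.2169; σ² + n·σ₀² = 58.2169 + 14·187.69 = 2685.8769.
Posterior precision = 1/σ₀² + n/σ² = 1/187.69 + 14/58.2169 = (σ² + n·σ₀²)/(σ₀²σ²) = 2685.8769/(187.69·58.2169); posterior variance σₙ² = σ₀²σ²/(σ² + n·σ₀²) = 187.69·58.2169/2685.8769 = 4.068217.
Posterior SD = √σₙ² = √(187.69·58.2169/2685.8769) = 2.0170.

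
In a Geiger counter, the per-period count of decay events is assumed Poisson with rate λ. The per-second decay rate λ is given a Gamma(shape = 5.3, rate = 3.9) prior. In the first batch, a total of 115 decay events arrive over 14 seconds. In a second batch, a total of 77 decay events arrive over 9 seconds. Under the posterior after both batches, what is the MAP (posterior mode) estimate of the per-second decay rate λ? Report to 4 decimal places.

With a Gamma(shape α, rate β) prior, the Poisson likelihood is conjugate: the posterior is Gamma(α + ΣXᵢ, β + n).
After batch 1: Gamma(α+S, β+n) = Gamma(5.3+115, 3.9+14) = Gamma(120.3, 17.9).
After batch 2: Gamma(α+S, β+n) = Gamma(120.3+77, 17.9+9) = Gamma(197.3, 26.9).
Mode of Gamma(α,β) for α≥1 is (α−1)/β = 196.3/26.9 = 7.2974.

7.2974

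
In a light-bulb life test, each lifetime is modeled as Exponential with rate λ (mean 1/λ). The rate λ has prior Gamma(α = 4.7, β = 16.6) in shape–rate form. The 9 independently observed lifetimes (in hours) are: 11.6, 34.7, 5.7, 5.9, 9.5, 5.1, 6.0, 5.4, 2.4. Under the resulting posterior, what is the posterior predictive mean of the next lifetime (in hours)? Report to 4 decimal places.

8.1024

With a Gamma(shape α, rate β) prior on the exponential rate λ, the posterior after n observations with total T = Σxᵢ is Gamma(α+n, β+T).
Sum of observations T = 86.3 hours; n = 9.
Posterior: Gamma(4.7+9, 16.6+86.3) = Gamma(13.7, 102.9).
The predictive distribution for the next observation is Lomax; its mean is β/(α−1) = 102.9/12.7 = 8.1024.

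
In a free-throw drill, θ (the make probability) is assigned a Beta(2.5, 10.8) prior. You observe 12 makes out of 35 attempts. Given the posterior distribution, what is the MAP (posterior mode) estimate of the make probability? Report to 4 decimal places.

0.2916

The Beta prior is conjugate to a Binomial/Bernoulli likelihood; the update adds successes to α and failures to β.
Posterior: Beta(α+k, β+n−k) = Beta(2.5+12, 10.8+23) = Beta(14.5, 33.8).
Mode of Beta(a,b) for a,b>1 is (a−1)/(a+b−2) = 13.5/46.3 = 0.2916.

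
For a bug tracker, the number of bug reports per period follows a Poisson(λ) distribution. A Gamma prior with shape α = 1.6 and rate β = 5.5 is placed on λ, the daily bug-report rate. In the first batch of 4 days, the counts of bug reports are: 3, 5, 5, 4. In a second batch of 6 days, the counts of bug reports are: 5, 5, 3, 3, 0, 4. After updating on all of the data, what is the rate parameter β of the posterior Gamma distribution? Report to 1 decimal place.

15.5

With a Gamma(shape α, rate β) prior, the Poisson likelihood is conjugate: the posterior is Gamma(α + ΣXᵢ, β + n).
Batch 1: sum of counts S = 17 over n = 4 days.
After batch 1: Gamma(α+S, β+n) = Gamma(1.6+17, 5.5+4) = Gamma(18.6, 9.5).
Batch 2: sum of counts S = 20 over n = 6 days.
After batch 2: Gamma(α+S, β+n) = Gamma(18.6+20, 9.5+6) = Gamma(38.6, 15.5).
Posterior β = 15.5.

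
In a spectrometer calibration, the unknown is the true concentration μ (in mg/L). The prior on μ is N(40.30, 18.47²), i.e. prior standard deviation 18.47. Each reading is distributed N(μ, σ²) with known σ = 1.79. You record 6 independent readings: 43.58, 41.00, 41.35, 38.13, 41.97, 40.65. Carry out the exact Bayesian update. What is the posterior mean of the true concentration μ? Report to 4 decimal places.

For Normal data with known variance σ², a Normal(μ₀, σ₀²) prior on μ is conjugate. Posterior precision = 1/σ₀² + n/σ²; posterior mean is the precision-weighted average of μ₀ and x̄.
Σxᵢ = 43.58 + 41.00 + 41.35 + 38.13 + 41.97 + 40.65 = 246.68, so n·x̄ = 246.68.
σ₀² = 18.47² = 341.1409, σ² = 1.79² = 3.2041; σ² + n·σ₀² = 3.2041 + 6·341.1409 = 2050.0495.
Posterior mean = (μ₀/σ₀² + n·x̄/σ²)/(1/σ₀² + n/σ²) = (σ²·μ₀ + σ₀²·n·x̄)/(σ² + n·σ₀²) = (3.2041·40.30 + 341.1409·246.68)/2050.0495 = 84281.762442/2050.0495 = 41.1121.

41.1121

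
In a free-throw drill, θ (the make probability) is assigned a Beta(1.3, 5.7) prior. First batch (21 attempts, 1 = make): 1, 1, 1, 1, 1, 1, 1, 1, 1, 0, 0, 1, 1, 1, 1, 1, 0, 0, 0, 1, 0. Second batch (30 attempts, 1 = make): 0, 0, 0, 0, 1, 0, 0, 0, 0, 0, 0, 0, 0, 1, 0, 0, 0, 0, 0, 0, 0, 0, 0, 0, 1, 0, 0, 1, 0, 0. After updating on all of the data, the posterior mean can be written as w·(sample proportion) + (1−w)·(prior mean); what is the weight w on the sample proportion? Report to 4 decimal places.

The Beta prior is conjugate to a Binomial/Bernoulli likelihood; the update adds successes to α and failures to β.
Total number of attempts: n = 21 + 30 = 51.
Posterior mean = (α₀+k)/(α₀+β₀+n) = [n/(α₀+β₀+n)]·(k/n) + [(α₀+β₀)/(α₀+β₀+n)]·α₀/(α₀+β₀), so only n and the prior enter the weight.
The weight on the data is w = n/(α₀+β₀+n) = 51/(1.3+5.7+51) = 51/58.0 = 0.8793.

0.8793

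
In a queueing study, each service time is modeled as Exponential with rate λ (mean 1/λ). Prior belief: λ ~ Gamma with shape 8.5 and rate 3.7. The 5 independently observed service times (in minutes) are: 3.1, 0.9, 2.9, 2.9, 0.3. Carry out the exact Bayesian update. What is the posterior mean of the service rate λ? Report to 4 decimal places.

0.9783

With a Gamma(shape α, rate β) prior on the exponential rate λ, the posterior after n observations with total T = Σxᵢ is Gamma(α+n, β+T).
Sum of observations T = 10.1 minutes; n = 5.
Posterior: Gamma(8.5+5, 3.7+10.1) = Gamma(13.5, 13.8).
Posterior mean of λ = α/β = 13.5/13.8 = 0.9783.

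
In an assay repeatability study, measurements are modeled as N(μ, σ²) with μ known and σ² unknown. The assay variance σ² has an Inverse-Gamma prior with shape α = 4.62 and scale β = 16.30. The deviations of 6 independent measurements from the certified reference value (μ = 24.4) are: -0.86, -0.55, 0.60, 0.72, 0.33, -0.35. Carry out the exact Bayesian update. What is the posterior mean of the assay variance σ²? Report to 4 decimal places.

With known mean μ and an Inverse-Gamma(α, β) prior on σ², the Normal likelihood is conjugate: posterior is Inv-Gamma(α + n/2, β + Σ(xᵢ−μ)²/2).
Σ(xᵢ−μ)² = (-0.86)² + (-0.55)² + (0.60)² + (0.72)² + (0.33)² + (-0.35)² = 2.1519.
Posterior: Inv-Gamma(4.62 + 6/2, 16.30 + 2.1519/2) = Inv-Gamma(7.62, 17.37595).
E[σ²|data] = β/(α−1) = 17.37595/6.62 = 2.6248.

2.6248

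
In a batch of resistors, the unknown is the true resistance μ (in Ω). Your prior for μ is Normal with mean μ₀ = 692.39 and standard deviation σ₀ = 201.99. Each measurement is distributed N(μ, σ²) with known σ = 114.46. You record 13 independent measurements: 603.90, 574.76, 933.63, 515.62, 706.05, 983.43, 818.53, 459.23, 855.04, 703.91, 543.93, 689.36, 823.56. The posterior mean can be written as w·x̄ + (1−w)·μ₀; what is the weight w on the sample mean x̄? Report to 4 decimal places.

For Normal data with known variance σ², a Normal(μ₀, σ₀²) prior on μ is conjugate. Posterior precision = 1/σ₀² + n/σ²; posterior mean is the precision-weighted average of μ₀ and x̄.
σ₀² = 201.99² = 40799.9601, σ² = 114.46² = 13101.0916. Prior precision 1/σ₀² = 1/40799.9601; data precision n/σ² = 13/13101.0916.
w = (n/σ²)/(1/σ₀² + n/σ²) = n·σ₀²/(σ² + n·σ₀²) = 13·40799.9601/(13101.0916 + 13·40799.9601) = 530399.4813/543500.5729 = 0.9759.

0.9759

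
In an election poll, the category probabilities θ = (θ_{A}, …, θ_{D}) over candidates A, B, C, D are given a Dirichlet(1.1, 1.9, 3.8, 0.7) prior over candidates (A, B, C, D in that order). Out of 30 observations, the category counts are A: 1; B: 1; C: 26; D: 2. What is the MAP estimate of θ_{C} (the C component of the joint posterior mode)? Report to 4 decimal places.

The Dirichlet prior is conjugate to the Multinomial likelihood: each posterior αⱼ = prior αⱼ + observed count nⱼ.
Posterior concentration: (2.1, 2.9, 29.8, 2.7), total = 37.5.
Joint mode component: (α_{C}−1)/(Σα−K) = 28.8/33.5 = 0.8597.

0.8597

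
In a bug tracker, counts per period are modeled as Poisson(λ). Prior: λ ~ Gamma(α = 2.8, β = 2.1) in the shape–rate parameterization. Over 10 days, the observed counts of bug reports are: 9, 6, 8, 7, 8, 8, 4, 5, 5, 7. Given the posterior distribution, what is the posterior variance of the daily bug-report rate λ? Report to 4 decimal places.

With a Gamma(shape α, rate β) prior, the Poisson likelihood is conjugate: the posterior is Gamma(α + ΣXᵢ, β + n).
Sum of counts S = 67 over n = 10 days.
Posterior: Gamma(α+S, β+n) = Gamma(2.8+67, 2.1+10) = Gamma(69.8, 12.1).
Var = α/β² = 69.8/12.1² = 0.4767.

0.4767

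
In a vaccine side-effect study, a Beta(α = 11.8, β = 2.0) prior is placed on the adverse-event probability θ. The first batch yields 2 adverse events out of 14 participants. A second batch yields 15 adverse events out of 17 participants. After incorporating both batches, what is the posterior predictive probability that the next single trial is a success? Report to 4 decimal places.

The Beta prior is conjugate to a Binomial/Bernoulli likelihood; the update adds successes to α and failures to β.
After batch 1: Beta(11.8+2, 2.0+12) = Beta(13.8, 14.0).
After batch 2: Beta(13.8+15, 14.0+2) = Beta(28.8, 16.0).
For a single future Bernoulli trial, P(success | data) = α/(α+β) = 0.6429.

0.6429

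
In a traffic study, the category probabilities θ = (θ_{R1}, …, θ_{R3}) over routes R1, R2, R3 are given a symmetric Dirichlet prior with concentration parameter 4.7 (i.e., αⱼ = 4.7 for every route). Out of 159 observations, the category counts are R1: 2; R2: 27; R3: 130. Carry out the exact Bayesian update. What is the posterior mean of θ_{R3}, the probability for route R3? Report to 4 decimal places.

The Dirichlet prior is conjugate to the Multinomial likelihood: each posterior αⱼ = prior αⱼ + observed count nⱼ.
Posterior concentration: (6.7, 31.7, 134.7), total = 173.1.
E[θ_{R3}|data] = α_{R3}/Σα = 134.7/173.1 = 0.7782.

0.7782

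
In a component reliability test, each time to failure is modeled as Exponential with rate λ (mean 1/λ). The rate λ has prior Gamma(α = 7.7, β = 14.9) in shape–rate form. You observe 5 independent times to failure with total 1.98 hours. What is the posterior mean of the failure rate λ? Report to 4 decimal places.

0.7524

With a Gamma(shape α, rate β) prior on the exponential rate λ, the posterior after n observations with total T = Σxᵢ is Gamma(α+n, β+T).
Posterior: Gamma(7.7+5, 14.9+1.98) = Gamma(12.7, 16.88).
Posterior mean of λ = α/β = 12.7/16.88 = 0.7524.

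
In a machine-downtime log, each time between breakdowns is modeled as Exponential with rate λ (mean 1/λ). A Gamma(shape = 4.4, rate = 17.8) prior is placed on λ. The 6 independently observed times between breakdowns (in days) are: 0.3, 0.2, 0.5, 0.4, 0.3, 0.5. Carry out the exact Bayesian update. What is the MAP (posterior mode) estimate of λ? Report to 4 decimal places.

0.4700

With a Gamma(shape α, rate β) prior on the exponential rate λ, the posterior after n observations with total T = Σxᵢ is Gamma(α+n, β+T).
Sum of observations T = 2.2 days; n = 6.
Posterior: Gamma(4.4+6, 17.8+2.2) = Gamma(10.4, 20.0).
Mode = (α−1)/β = 0.4700.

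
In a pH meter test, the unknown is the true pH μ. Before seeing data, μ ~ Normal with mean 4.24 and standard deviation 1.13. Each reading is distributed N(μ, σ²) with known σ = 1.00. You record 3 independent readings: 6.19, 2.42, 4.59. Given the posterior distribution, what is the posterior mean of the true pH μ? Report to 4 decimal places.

4.3669

For Normal data with known variance σ², a Normal(μ₀, σ₀²) prior on μ is conjugate. Posterior precision = 1/σ₀² + n/σ²; posterior mean is the precision-weighted average of μ₀ and x̄.
Σxᵢ = 6.19 + 2.42 + 4.59 = 13.2, so n·x̄ = 13.2.
σ₀² = 1.13² = 1.2769, σ² = 1.00² = 1; σ² + n·σ₀² = 1 + 3·1.2769 = 4.8307.
Posterior mean = (μ₀/σ₀² + n·x̄/σ²)/(1/σ₀² + n/σ²) = (σ²·μ₀ + σ₀²·n·x̄)/(σ² + n·σ₀²) = (1·4.24 + 1.2769·13.2)/4.8307 = 21.09508/4.8307 = 4.3669.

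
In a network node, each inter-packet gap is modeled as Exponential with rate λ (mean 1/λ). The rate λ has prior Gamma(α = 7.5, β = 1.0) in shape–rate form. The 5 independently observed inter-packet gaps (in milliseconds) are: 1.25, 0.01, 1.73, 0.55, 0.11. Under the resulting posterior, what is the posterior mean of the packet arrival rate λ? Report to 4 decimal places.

With a Gamma(shape α, rate β) prior on the exponential rate λ, the posterior after n observations with total T = Σxᵢ is Gamma(α+n, β+T).
Sum of observations T = 3.65 milliseconds; n = 5.
Posterior: Gamma(7.5+5, 1.0+3.65) = Gamma(12.5, 4.65).
Posterior mean of λ = α/β = 12.5/4.65 = 2.6882.

2.6882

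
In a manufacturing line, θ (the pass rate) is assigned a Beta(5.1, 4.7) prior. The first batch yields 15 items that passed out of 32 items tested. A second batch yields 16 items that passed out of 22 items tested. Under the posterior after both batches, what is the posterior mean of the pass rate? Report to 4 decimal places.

The Beta prior is conjugate to a Binomial/Bernoulli likelihood; the update adds successes to α and failures to β.
After batch 1: Beta(5.1+15, 4.7+17) = Beta(20.1, 21.7).
After batch 2: Beta(20.1+16, 21.7+6) = Beta(36.1, 27.7).
Posterior mean = α/(α+β) = 36.1/63.8 = 0.5658.

0.5658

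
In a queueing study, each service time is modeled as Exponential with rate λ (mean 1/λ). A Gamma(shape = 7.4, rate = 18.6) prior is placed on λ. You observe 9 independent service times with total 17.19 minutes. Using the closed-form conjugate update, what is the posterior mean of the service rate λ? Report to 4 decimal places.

With a Gamma(shape α, rate β) prior on the exponential rate λ, the posterior after n observations with total T = Σxᵢ is Gamma(α+n, β+T).
Posterior: Gamma(7.4+9, 18.6+17.19) = Gamma(16.4, 35.79).
Posterior mean of λ = α/β = 16.4/35.79 = 0.4582.

0.4582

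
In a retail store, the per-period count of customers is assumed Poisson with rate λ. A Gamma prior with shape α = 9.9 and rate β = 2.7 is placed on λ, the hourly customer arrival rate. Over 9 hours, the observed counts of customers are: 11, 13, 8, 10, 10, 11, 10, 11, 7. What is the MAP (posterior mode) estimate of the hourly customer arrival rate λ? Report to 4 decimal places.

8.5385

With a Gamma(shape α, rate β) prior, the Poisson likelihood is conjugate: the posterior is Gamma(α + ΣXᵢ, β + n).
Sum of counts S = 91 over n = 9 hours.
Posterior: Gamma(α+S, β+n) = Gamma(9.9+91, 2.7+9) = Gamma(100.9, 11.7).
Mode of Gamma(α,β) for α≥1 is (α−1)/β = 99.9/11.7 = 8.5385.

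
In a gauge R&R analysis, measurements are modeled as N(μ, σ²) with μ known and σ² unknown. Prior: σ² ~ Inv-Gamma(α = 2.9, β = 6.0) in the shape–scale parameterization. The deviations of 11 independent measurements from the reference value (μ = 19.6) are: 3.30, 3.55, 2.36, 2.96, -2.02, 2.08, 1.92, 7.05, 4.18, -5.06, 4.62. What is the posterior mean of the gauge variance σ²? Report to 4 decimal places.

With known mean μ and an Inverse-Gamma(α, β) prior on σ², the Normal likelihood is conjugate: posterior is Inv-Gamma(α + n/2, β + Σ(xᵢ−μ)²/2).
Σ(xᵢ−μ)² = (3.30)² + (3.55)² + (2.36)² + (2.96)² + (-2.02)² + (2.08)² + (1.92)² + (7.05)² + (4.18)² + (-5.06)² + (4.62)² = 164.0398.
Posterior: Inv-Gamma(2.9 + 11/2, 6.0 + 164.0398/2) = Inv-Gamma(8.40, 88.01990).
E[σ²|data] = β/(α−1) = 88.01990/7.40 = 11.8946.

11.8946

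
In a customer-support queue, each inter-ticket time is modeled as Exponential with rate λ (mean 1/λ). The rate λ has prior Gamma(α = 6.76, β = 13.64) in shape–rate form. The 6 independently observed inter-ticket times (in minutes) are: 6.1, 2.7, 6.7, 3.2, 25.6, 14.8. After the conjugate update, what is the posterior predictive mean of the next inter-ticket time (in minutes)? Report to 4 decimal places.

With a Gamma(shape α, rate β) prior on the exponential rate λ, the posterior after n observations with total T = Σxᵢ is Gamma(α+n, β+T).
Sum of observations T = 59.1 minutes; n = 6.
Posterior: Gamma(6.76+6, 13.64+59.1) = Gamma(12.76, 72.74).
The predictive distribution for the next observation is Lomax; its mean is β/(α−1) = 72.74/11.76 = 6.1854.

6.1854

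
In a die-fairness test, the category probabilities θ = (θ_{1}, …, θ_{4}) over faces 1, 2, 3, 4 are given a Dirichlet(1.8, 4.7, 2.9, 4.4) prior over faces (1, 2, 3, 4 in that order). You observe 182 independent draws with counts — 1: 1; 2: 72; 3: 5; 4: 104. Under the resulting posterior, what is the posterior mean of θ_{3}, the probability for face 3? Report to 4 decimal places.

The Dirichlet prior is conjugate to the Multinomial likelihood: each posterior αⱼ = prior αⱼ + observed count nⱼ.
Posterior concentration: (2.8, 76.7, 7.9, 108.4), total = 195.8.
E[θ_{3}|data] = α_{3}/Σα = 7.9/195.8 = 0.0403.

0.0403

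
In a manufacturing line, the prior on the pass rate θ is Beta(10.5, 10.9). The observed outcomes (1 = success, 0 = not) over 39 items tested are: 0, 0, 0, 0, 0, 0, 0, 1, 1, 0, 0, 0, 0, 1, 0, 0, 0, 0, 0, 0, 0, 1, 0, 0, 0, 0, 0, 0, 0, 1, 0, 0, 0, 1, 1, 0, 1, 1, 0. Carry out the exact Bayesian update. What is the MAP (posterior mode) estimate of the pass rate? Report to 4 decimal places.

The Beta prior is conjugate to a Binomial/Bernoulli likelihood; the update adds successes to α and failures to β.
Posterior: Beta(α+k, β+n−k) = Beta(10.5+9, 10.9+30) = Beta(19.5, 40.9).
Mode of Beta(a,b) for a,b>1 is (a−1)/(a+b−2) = 18.5/58.4 = 0.3168.

0.3168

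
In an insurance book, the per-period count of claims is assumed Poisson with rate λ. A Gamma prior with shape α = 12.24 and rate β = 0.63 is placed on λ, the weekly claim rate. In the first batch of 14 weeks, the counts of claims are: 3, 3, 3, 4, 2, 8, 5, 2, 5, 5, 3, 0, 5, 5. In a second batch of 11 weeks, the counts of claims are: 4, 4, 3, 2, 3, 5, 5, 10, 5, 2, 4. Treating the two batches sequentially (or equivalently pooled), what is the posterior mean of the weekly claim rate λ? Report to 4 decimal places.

With a Gamma(shape α, rate β) prior, the Poisson likelihood is conjugate: the posterior is Gamma(α + ΣXᵢ, β + n).
Batch 1: sum of counts S = 53 over n = 14 weeks.
After batch 1: Gamma(α+S, β+n) = Gamma(12.24+53, 0.63+14) = Gamma(65.24, 14.63).
Batch 2: sum of counts S = 47 over n = 11 weeks.
After batch 2: Gamma(α+S, β+n) = Gamma(65.24+47, 14.63+11) = Gamma(112.24, 25.63).
Posterior mean = α/β = 112.24/25.63 = 4.3792.

4.3792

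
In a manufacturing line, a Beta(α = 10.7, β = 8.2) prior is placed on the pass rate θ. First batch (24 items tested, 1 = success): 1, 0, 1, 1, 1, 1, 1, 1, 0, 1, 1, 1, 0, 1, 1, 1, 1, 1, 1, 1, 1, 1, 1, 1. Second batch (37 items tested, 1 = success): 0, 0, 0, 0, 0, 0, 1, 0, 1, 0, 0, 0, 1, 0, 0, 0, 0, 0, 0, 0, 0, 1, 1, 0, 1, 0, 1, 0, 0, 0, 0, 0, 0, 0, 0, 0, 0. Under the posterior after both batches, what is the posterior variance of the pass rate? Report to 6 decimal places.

The Beta prior is conjugate to a Binomial/Bernoulli likelihood; the update adds successes to α and failures to β.
After batch 1: Beta(10.7+21, 8.2+3) = Beta(31.7, 11.2).
After batch 2: Beta(31.7+7, 11.2+30) = Beta(38.7, 41.2).
Var = αβ/((α+β)²(α+β+1)) = 38.7·41.2/(79.9²·80.9) = 0.003087.

0.003087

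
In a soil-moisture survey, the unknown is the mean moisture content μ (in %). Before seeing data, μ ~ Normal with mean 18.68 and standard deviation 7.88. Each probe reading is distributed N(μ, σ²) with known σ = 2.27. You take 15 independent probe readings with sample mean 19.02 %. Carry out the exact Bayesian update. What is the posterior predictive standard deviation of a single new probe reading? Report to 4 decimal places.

For Normal data with known variance σ², a Normal(μ₀, σ₀²) prior on μ is conjugate. Posterior precision = 1/σ₀² + n/σ²; posterior mean is the precision-weighted average of μ₀ and x̄.
σ₀² = 7.88² = 62.0944, σ² = 2.27² = 5.1529; σ² + n·σ₀² = 5.1529 + 15·62.0944 = 936.5689.
Posterior precision = 1/σ₀² + n/σ² = 1/62.0944 + 15/5.1529 = (σ² + n·σ₀²)/(σ₀²σ²) = 936.5689/(62.0944·5.1529); posterior variance σₙ² = σ₀²σ²/(σ² + n·σ₀²) = 62.0944·5.1529/936.5689 = 0.341637.
Predictive variance for one new observation = σₙ² + σ² = 62.0944·5.1529/936.5689 + 5.1529 = σ²·(σ₀² + 936.5689)/936.5689 = 5.1529·998.6633/936.5689 = 5.494537; SD = √(5.1529·998.6633/936.5689) = 2.3440.

2.3440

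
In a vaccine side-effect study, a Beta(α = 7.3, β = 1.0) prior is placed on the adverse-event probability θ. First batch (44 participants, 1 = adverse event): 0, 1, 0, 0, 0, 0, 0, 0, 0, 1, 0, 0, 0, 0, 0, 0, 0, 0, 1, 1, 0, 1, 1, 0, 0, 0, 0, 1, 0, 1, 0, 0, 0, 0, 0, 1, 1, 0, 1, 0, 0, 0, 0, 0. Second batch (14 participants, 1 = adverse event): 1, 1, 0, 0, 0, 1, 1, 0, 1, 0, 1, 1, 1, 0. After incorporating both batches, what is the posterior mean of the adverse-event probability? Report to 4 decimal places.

0.3967

The Beta prior is conjugate to a Binomial/Bernoulli likelihood; the update adds successes to α and failures to β.
After batch 1: Beta(7.3+11, 1.0+33) = Beta(18.3, 34.0).
After batch 2: Beta(18.3+8, 34.0+6) = Beta(26.3, 40.0).
Posterior mean = α/(α+β) = 26.3/66.3 = 0.3967.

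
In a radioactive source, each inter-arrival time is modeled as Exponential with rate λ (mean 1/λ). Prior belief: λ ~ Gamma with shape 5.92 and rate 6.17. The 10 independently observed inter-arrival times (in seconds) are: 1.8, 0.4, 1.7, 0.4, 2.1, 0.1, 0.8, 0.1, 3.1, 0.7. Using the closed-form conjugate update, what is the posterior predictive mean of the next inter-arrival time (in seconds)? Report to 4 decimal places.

1.1642

With a Gamma(shape α, rate β) prior on the exponential rate λ, the posterior after n observations with total T = Σxᵢ is Gamma(α+n, β+T).
Sum of observations T = 11.2 seconds; n = 10.
Posterior: Gamma(5.92+10, 6.17+11.2) = Gamma(15.92, 17.37).
The predictive distribution for the next observation is Lomax; its mean is β/(α−1) = 17.37/14.92 = 1.1642.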